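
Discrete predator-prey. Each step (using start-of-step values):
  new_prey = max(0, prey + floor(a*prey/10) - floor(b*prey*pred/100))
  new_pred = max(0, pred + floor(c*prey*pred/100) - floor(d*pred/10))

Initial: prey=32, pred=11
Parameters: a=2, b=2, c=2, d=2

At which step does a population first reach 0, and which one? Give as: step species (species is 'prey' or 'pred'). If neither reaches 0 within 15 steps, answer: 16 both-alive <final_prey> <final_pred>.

Step 1: prey: 32+6-7=31; pred: 11+7-2=16
Step 2: prey: 31+6-9=28; pred: 16+9-3=22
Step 3: prey: 28+5-12=21; pred: 22+12-4=30
Step 4: prey: 21+4-12=13; pred: 30+12-6=36
Step 5: prey: 13+2-9=6; pred: 36+9-7=38
Step 6: prey: 6+1-4=3; pred: 38+4-7=35
Step 7: prey: 3+0-2=1; pred: 35+2-7=30
Step 8: prey: 1+0-0=1; pred: 30+0-6=24
Step 9: prey: 1+0-0=1; pred: 24+0-4=20
Step 10: prey: 1+0-0=1; pred: 20+0-4=16
Step 11: prey: 1+0-0=1; pred: 16+0-3=13
Step 12: prey: 1+0-0=1; pred: 13+0-2=11
Step 13: prey: 1+0-0=1; pred: 11+0-2=9
Step 14: prey: 1+0-0=1; pred: 9+0-1=8
Step 15: prey: 1+0-0=1; pred: 8+0-1=7
No extinction within 15 steps

Answer: 16 both-alive 1 7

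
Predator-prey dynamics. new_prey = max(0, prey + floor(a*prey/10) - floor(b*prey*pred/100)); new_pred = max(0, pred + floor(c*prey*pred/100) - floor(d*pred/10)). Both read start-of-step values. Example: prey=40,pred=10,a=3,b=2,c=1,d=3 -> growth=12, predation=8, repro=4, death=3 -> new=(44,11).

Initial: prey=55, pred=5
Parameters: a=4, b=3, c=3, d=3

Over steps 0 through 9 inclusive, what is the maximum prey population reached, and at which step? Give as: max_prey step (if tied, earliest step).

Step 1: prey: 55+22-8=69; pred: 5+8-1=12
Step 2: prey: 69+27-24=72; pred: 12+24-3=33
Step 3: prey: 72+28-71=29; pred: 33+71-9=95
Step 4: prey: 29+11-82=0; pred: 95+82-28=149
Step 5: prey: 0+0-0=0; pred: 149+0-44=105
Step 6: prey: 0+0-0=0; pred: 105+0-31=74
Step 7: prey: 0+0-0=0; pred: 74+0-22=52
Step 8: prey: 0+0-0=0; pred: 52+0-15=37
Step 9: prey: 0+0-0=0; pred: 37+0-11=26
Max prey = 72 at step 2

Answer: 72 2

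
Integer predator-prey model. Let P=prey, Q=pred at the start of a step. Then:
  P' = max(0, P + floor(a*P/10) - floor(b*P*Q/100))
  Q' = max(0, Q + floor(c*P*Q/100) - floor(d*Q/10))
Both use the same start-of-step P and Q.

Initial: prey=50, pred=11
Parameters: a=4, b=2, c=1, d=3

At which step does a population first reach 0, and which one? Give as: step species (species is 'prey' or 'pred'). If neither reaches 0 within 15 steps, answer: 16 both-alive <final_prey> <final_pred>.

Step 1: prey: 50+20-11=59; pred: 11+5-3=13
Step 2: prey: 59+23-15=67; pred: 13+7-3=17
Step 3: prey: 67+26-22=71; pred: 17+11-5=23
Step 4: prey: 71+28-32=67; pred: 23+16-6=33
Step 5: prey: 67+26-44=49; pred: 33+22-9=46
Step 6: prey: 49+19-45=23; pred: 46+22-13=55
Step 7: prey: 23+9-25=7; pred: 55+12-16=51
Step 8: prey: 7+2-7=2; pred: 51+3-15=39
Step 9: prey: 2+0-1=1; pred: 39+0-11=28
Step 10: prey: 1+0-0=1; pred: 28+0-8=20
Step 11: prey: 1+0-0=1; pred: 20+0-6=14
Step 12: prey: 1+0-0=1; pred: 14+0-4=10
Step 13: prey: 1+0-0=1; pred: 10+0-3=7
Step 14: prey: 1+0-0=1; pred: 7+0-2=5
Step 15: prey: 1+0-0=1; pred: 5+0-1=4
No extinction within 15 steps

Answer: 16 both-alive 1 4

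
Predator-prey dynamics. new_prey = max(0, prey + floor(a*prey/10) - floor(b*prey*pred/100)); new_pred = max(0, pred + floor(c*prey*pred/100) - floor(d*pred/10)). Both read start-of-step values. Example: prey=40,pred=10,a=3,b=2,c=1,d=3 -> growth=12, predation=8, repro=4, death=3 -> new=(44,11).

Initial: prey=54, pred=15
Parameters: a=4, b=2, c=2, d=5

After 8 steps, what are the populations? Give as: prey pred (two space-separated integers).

Step 1: prey: 54+21-16=59; pred: 15+16-7=24
Step 2: prey: 59+23-28=54; pred: 24+28-12=40
Step 3: prey: 54+21-43=32; pred: 40+43-20=63
Step 4: prey: 32+12-40=4; pred: 63+40-31=72
Step 5: prey: 4+1-5=0; pred: 72+5-36=41
Step 6: prey: 0+0-0=0; pred: 41+0-20=21
Step 7: prey: 0+0-0=0; pred: 21+0-10=11
Step 8: prey: 0+0-0=0; pred: 11+0-5=6

Answer: 0 6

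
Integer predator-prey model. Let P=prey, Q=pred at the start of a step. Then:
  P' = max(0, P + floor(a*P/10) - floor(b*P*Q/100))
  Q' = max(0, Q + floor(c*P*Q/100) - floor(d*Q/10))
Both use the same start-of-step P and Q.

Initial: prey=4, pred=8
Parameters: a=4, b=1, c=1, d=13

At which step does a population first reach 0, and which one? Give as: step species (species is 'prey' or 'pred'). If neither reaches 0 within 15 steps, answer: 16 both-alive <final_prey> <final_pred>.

Answer: 1 pred

Derivation:
Step 1: prey: 4+1-0=5; pred: 8+0-10=0
First extinction: pred at step 1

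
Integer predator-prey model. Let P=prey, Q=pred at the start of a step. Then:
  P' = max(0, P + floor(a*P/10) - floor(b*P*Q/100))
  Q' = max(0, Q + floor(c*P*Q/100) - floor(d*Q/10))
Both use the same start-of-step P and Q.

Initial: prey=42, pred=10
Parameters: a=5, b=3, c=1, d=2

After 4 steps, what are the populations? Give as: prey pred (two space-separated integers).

Answer: 51 31

Derivation:
Step 1: prey: 42+21-12=51; pred: 10+4-2=12
Step 2: prey: 51+25-18=58; pred: 12+6-2=16
Step 3: prey: 58+29-27=60; pred: 16+9-3=22
Step 4: prey: 60+30-39=51; pred: 22+13-4=31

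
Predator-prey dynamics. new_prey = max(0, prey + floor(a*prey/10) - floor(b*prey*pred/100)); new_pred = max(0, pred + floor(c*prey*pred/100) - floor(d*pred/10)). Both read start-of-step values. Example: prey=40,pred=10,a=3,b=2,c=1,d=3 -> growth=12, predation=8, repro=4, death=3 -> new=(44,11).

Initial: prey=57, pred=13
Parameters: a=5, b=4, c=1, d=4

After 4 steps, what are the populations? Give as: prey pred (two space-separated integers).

Answer: 32 19

Derivation:
Step 1: prey: 57+28-29=56; pred: 13+7-5=15
Step 2: prey: 56+28-33=51; pred: 15+8-6=17
Step 3: prey: 51+25-34=42; pred: 17+8-6=19
Step 4: prey: 42+21-31=32; pred: 19+7-7=19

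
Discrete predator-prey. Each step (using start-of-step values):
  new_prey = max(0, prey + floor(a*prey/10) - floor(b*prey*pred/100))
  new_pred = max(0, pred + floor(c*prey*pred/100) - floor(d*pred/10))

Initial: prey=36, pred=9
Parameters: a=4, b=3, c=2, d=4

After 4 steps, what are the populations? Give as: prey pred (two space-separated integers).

Answer: 25 34

Derivation:
Step 1: prey: 36+14-9=41; pred: 9+6-3=12
Step 2: prey: 41+16-14=43; pred: 12+9-4=17
Step 3: prey: 43+17-21=39; pred: 17+14-6=25
Step 4: prey: 39+15-29=25; pred: 25+19-10=34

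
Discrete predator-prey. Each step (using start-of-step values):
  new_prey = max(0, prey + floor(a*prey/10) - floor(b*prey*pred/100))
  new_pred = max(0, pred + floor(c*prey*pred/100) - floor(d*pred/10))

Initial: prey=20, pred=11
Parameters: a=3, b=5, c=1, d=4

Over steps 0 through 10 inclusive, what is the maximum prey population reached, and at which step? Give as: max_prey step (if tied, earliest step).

Step 1: prey: 20+6-11=15; pred: 11+2-4=9
Step 2: prey: 15+4-6=13; pred: 9+1-3=7
Step 3: prey: 13+3-4=12; pred: 7+0-2=5
Step 4: prey: 12+3-3=12; pred: 5+0-2=3
Step 5: prey: 12+3-1=14; pred: 3+0-1=2
Step 6: prey: 14+4-1=17; pred: 2+0-0=2
Step 7: prey: 17+5-1=21; pred: 2+0-0=2
Step 8: prey: 21+6-2=25; pred: 2+0-0=2
Step 9: prey: 25+7-2=30; pred: 2+0-0=2
Step 10: prey: 30+9-3=36; pred: 2+0-0=2
Max prey = 36 at step 10

Answer: 36 10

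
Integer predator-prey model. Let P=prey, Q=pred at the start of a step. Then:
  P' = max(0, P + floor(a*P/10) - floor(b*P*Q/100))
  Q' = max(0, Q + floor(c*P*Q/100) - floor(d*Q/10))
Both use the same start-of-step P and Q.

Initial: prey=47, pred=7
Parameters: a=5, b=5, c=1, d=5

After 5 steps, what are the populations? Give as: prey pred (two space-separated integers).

Answer: 84 12

Derivation:
Step 1: prey: 47+23-16=54; pred: 7+3-3=7
Step 2: prey: 54+27-18=63; pred: 7+3-3=7
Step 3: prey: 63+31-22=72; pred: 7+4-3=8
Step 4: prey: 72+36-28=80; pred: 8+5-4=9
Step 5: prey: 80+40-36=84; pred: 9+7-4=12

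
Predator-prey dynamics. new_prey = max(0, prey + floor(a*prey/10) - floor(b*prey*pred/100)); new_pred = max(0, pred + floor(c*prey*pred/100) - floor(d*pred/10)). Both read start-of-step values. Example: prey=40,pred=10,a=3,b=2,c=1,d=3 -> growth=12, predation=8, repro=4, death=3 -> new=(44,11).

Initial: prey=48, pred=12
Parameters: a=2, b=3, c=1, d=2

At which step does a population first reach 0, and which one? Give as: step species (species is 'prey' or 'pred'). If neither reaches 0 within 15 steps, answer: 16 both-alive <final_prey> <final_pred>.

Step 1: prey: 48+9-17=40; pred: 12+5-2=15
Step 2: prey: 40+8-18=30; pred: 15+6-3=18
Step 3: prey: 30+6-16=20; pred: 18+5-3=20
Step 4: prey: 20+4-12=12; pred: 20+4-4=20
Step 5: prey: 12+2-7=7; pred: 20+2-4=18
Step 6: prey: 7+1-3=5; pred: 18+1-3=16
Step 7: prey: 5+1-2=4; pred: 16+0-3=13
Step 8: prey: 4+0-1=3; pred: 13+0-2=11
Step 9: prey: 3+0-0=3; pred: 11+0-2=9
Step 10: prey: 3+0-0=3; pred: 9+0-1=8
Step 11: prey: 3+0-0=3; pred: 8+0-1=7
Step 12: prey: 3+0-0=3; pred: 7+0-1=6
Step 13: prey: 3+0-0=3; pred: 6+0-1=5
Step 14: prey: 3+0-0=3; pred: 5+0-1=4
Step 15: prey: 3+0-0=3; pred: 4+0-0=4
No extinction within 15 steps

Answer: 16 both-alive 3 4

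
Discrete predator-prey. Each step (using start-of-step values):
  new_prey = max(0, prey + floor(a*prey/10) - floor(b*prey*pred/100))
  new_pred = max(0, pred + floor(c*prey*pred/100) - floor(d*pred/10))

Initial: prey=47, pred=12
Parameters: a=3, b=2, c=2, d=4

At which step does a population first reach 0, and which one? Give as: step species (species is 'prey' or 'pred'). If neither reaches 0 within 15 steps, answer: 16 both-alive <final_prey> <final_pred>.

Answer: 16 both-alive 1 2

Derivation:
Step 1: prey: 47+14-11=50; pred: 12+11-4=19
Step 2: prey: 50+15-19=46; pred: 19+19-7=31
Step 3: prey: 46+13-28=31; pred: 31+28-12=47
Step 4: prey: 31+9-29=11; pred: 47+29-18=58
Step 5: prey: 11+3-12=2; pred: 58+12-23=47
Step 6: prey: 2+0-1=1; pred: 47+1-18=30
Step 7: prey: 1+0-0=1; pred: 30+0-12=18
Step 8: prey: 1+0-0=1; pred: 18+0-7=11
Step 9: prey: 1+0-0=1; pred: 11+0-4=7
Step 10: prey: 1+0-0=1; pred: 7+0-2=5
Step 11: prey: 1+0-0=1; pred: 5+0-2=3
Step 12: prey: 1+0-0=1; pred: 3+0-1=2
Step 13: prey: 1+0-0=1; pred: 2+0-0=2
Steps 14-15: state stable at prey=1, pred=2 (no change)
No extinction within 15 steps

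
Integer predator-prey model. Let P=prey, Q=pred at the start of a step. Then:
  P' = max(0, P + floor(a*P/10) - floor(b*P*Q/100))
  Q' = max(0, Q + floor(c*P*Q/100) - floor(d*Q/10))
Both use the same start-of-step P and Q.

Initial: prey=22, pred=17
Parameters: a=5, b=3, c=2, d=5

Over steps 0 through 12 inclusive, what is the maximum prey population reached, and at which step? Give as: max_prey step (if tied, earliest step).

Step 1: prey: 22+11-11=22; pred: 17+7-8=16
Step 2: prey: 22+11-10=23; pred: 16+7-8=15
Step 3: prey: 23+11-10=24; pred: 15+6-7=14
Step 4: prey: 24+12-10=26; pred: 14+6-7=13
Step 5: prey: 26+13-10=29; pred: 13+6-6=13
Step 6: prey: 29+14-11=32; pred: 13+7-6=14
Step 7: prey: 32+16-13=35; pred: 14+8-7=15
Step 8: prey: 35+17-15=37; pred: 15+10-7=18
Step 9: prey: 37+18-19=36; pred: 18+13-9=22
Step 10: prey: 36+18-23=31; pred: 22+15-11=26
Step 11: prey: 31+15-24=22; pred: 26+16-13=29
Step 12: prey: 22+11-19=14; pred: 29+12-14=27
Max prey = 37 at step 8

Answer: 37 8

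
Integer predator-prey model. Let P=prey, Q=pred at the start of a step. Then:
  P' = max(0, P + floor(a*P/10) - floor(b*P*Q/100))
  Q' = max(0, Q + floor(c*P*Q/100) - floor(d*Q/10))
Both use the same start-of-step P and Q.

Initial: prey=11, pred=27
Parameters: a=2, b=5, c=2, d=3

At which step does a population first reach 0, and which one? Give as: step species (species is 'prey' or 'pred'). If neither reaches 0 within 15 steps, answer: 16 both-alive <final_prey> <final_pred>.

Answer: 1 prey

Derivation:
Step 1: prey: 11+2-14=0; pred: 27+5-8=24
First extinction: prey at step 1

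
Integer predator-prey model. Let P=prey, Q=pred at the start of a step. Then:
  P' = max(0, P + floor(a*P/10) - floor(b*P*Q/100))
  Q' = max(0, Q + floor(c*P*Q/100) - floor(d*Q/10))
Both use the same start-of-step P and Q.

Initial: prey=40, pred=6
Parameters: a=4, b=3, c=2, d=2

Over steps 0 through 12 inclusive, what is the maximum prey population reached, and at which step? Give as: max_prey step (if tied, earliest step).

Answer: 55 2

Derivation:
Step 1: prey: 40+16-7=49; pred: 6+4-1=9
Step 2: prey: 49+19-13=55; pred: 9+8-1=16
Step 3: prey: 55+22-26=51; pred: 16+17-3=30
Step 4: prey: 51+20-45=26; pred: 30+30-6=54
Step 5: prey: 26+10-42=0; pred: 54+28-10=72
Step 6: prey: 0+0-0=0; pred: 72+0-14=58
Step 7: prey: 0+0-0=0; pred: 58+0-11=47
Step 8: prey: 0+0-0=0; pred: 47+0-9=38
Step 9: prey: 0+0-0=0; pred: 38+0-7=31
Step 10: prey: 0+0-0=0; pred: 31+0-6=25
Step 11: prey: 0+0-0=0; pred: 25+0-5=20
Step 12: prey: 0+0-0=0; pred: 20+0-4=16
Max prey = 55 at step 2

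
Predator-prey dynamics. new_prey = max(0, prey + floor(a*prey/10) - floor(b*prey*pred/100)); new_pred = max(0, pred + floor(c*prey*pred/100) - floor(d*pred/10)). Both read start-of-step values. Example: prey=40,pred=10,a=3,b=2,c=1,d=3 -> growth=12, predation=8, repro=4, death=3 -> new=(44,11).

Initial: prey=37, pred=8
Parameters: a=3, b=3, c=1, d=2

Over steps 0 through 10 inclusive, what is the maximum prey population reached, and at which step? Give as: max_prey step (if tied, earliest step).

Step 1: prey: 37+11-8=40; pred: 8+2-1=9
Step 2: prey: 40+12-10=42; pred: 9+3-1=11
Step 3: prey: 42+12-13=41; pred: 11+4-2=13
Step 4: prey: 41+12-15=38; pred: 13+5-2=16
Step 5: prey: 38+11-18=31; pred: 16+6-3=19
Step 6: prey: 31+9-17=23; pred: 19+5-3=21
Step 7: prey: 23+6-14=15; pred: 21+4-4=21
Step 8: prey: 15+4-9=10; pred: 21+3-4=20
Step 9: prey: 10+3-6=7; pred: 20+2-4=18
Step 10: prey: 7+2-3=6; pred: 18+1-3=16
Max prey = 42 at step 2

Answer: 42 2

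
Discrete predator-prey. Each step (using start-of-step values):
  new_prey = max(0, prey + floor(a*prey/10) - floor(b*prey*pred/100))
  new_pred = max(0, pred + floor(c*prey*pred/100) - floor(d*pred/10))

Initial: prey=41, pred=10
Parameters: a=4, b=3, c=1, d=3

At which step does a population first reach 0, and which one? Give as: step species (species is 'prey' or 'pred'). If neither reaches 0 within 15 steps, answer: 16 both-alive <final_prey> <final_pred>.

Step 1: prey: 41+16-12=45; pred: 10+4-3=11
Step 2: prey: 45+18-14=49; pred: 11+4-3=12
Step 3: prey: 49+19-17=51; pred: 12+5-3=14
Step 4: prey: 51+20-21=50; pred: 14+7-4=17
Step 5: prey: 50+20-25=45; pred: 17+8-5=20
Step 6: prey: 45+18-27=36; pred: 20+9-6=23
Step 7: prey: 36+14-24=26; pred: 23+8-6=25
Step 8: prey: 26+10-19=17; pred: 25+6-7=24
Step 9: prey: 17+6-12=11; pred: 24+4-7=21
Step 10: prey: 11+4-6=9; pred: 21+2-6=17
Step 11: prey: 9+3-4=8; pred: 17+1-5=13
Step 12: prey: 8+3-3=8; pred: 13+1-3=11
Step 13: prey: 8+3-2=9; pred: 11+0-3=8
Step 14: prey: 9+3-2=10; pred: 8+0-2=6
Step 15: prey: 10+4-1=13; pred: 6+0-1=5
No extinction within 15 steps

Answer: 16 both-alive 13 5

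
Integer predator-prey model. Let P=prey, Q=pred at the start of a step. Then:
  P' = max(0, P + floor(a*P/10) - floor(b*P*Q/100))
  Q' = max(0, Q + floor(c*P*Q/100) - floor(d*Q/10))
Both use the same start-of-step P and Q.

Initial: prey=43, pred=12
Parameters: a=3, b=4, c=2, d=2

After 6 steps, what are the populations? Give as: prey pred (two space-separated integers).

Step 1: prey: 43+12-20=35; pred: 12+10-2=20
Step 2: prey: 35+10-28=17; pred: 20+14-4=30
Step 3: prey: 17+5-20=2; pred: 30+10-6=34
Step 4: prey: 2+0-2=0; pred: 34+1-6=29
Step 5: prey: 0+0-0=0; pred: 29+0-5=24
Step 6: prey: 0+0-0=0; pred: 24+0-4=20

Answer: 0 20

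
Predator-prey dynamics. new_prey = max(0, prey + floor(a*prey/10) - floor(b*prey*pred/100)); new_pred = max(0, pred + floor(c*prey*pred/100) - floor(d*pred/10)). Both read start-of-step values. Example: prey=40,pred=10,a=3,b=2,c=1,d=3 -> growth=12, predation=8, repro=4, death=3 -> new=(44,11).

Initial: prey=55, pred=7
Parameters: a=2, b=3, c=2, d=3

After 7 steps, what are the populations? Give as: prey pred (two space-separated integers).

Answer: 0 17

Derivation:
Step 1: prey: 55+11-11=55; pred: 7+7-2=12
Step 2: prey: 55+11-19=47; pred: 12+13-3=22
Step 3: prey: 47+9-31=25; pred: 22+20-6=36
Step 4: prey: 25+5-27=3; pred: 36+18-10=44
Step 5: prey: 3+0-3=0; pred: 44+2-13=33
Step 6: prey: 0+0-0=0; pred: 33+0-9=24
Step 7: prey: 0+0-0=0; pred: 24+0-7=17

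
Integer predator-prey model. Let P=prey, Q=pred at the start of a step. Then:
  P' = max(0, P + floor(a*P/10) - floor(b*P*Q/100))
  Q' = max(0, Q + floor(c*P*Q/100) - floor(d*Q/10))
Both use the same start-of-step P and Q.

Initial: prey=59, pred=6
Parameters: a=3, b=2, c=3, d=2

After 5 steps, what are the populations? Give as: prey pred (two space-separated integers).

Step 1: prey: 59+17-7=69; pred: 6+10-1=15
Step 2: prey: 69+20-20=69; pred: 15+31-3=43
Step 3: prey: 69+20-59=30; pred: 43+89-8=124
Step 4: prey: 30+9-74=0; pred: 124+111-24=211
Step 5: prey: 0+0-0=0; pred: 211+0-42=169

Answer: 0 169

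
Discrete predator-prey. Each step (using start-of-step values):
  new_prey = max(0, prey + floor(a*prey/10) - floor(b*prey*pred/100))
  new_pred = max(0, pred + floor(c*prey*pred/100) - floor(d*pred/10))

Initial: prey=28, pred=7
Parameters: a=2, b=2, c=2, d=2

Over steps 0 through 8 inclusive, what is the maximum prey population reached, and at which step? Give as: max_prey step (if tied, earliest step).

Step 1: prey: 28+5-3=30; pred: 7+3-1=9
Step 2: prey: 30+6-5=31; pred: 9+5-1=13
Step 3: prey: 31+6-8=29; pred: 13+8-2=19
Step 4: prey: 29+5-11=23; pred: 19+11-3=27
Step 5: prey: 23+4-12=15; pred: 27+12-5=34
Step 6: prey: 15+3-10=8; pred: 34+10-6=38
Step 7: prey: 8+1-6=3; pred: 38+6-7=37
Step 8: prey: 3+0-2=1; pred: 37+2-7=32
Max prey = 31 at step 2

Answer: 31 2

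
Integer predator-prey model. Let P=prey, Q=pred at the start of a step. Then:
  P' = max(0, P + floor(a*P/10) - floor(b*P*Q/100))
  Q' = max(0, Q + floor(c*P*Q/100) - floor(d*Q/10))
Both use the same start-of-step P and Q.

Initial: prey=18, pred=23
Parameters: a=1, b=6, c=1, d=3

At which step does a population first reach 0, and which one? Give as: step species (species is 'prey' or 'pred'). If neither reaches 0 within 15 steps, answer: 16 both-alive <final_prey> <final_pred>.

Step 1: prey: 18+1-24=0; pred: 23+4-6=21
First extinction: prey at step 1

Answer: 1 prey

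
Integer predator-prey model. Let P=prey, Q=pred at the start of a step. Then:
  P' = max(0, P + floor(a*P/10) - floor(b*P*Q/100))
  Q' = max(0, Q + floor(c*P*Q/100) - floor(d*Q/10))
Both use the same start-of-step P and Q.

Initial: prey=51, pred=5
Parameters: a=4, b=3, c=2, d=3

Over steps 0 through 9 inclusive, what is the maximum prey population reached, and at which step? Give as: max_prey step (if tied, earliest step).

Step 1: prey: 51+20-7=64; pred: 5+5-1=9
Step 2: prey: 64+25-17=72; pred: 9+11-2=18
Step 3: prey: 72+28-38=62; pred: 18+25-5=38
Step 4: prey: 62+24-70=16; pred: 38+47-11=74
Step 5: prey: 16+6-35=0; pred: 74+23-22=75
Step 6: prey: 0+0-0=0; pred: 75+0-22=53
Step 7: prey: 0+0-0=0; pred: 53+0-15=38
Step 8: prey: 0+0-0=0; pred: 38+0-11=27
Step 9: prey: 0+0-0=0; pred: 27+0-8=19
Max prey = 72 at step 2

Answer: 72 2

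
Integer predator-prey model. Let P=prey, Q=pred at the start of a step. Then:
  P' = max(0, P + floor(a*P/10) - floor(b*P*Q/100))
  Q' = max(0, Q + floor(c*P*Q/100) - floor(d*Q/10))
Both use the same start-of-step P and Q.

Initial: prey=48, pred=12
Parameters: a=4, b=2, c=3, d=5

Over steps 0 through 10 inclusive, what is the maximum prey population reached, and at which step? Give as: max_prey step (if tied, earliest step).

Step 1: prey: 48+19-11=56; pred: 12+17-6=23
Step 2: prey: 56+22-25=53; pred: 23+38-11=50
Step 3: prey: 53+21-53=21; pred: 50+79-25=104
Step 4: prey: 21+8-43=0; pred: 104+65-52=117
Step 5: prey: 0+0-0=0; pred: 117+0-58=59
Step 6: prey: 0+0-0=0; pred: 59+0-29=30
Step 7: prey: 0+0-0=0; pred: 30+0-15=15
Step 8: prey: 0+0-0=0; pred: 15+0-7=8
Step 9: prey: 0+0-0=0; pred: 8+0-4=4
Step 10: prey: 0+0-0=0; pred: 4+0-2=2
Max prey = 56 at step 1

Answer: 56 1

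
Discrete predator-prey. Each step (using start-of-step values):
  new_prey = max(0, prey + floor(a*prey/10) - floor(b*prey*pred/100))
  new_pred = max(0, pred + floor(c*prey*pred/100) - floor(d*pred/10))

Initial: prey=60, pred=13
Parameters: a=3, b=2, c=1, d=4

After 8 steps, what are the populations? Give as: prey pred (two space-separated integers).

Step 1: prey: 60+18-15=63; pred: 13+7-5=15
Step 2: prey: 63+18-18=63; pred: 15+9-6=18
Step 3: prey: 63+18-22=59; pred: 18+11-7=22
Step 4: prey: 59+17-25=51; pred: 22+12-8=26
Step 5: prey: 51+15-26=40; pred: 26+13-10=29
Step 6: prey: 40+12-23=29; pred: 29+11-11=29
Step 7: prey: 29+8-16=21; pred: 29+8-11=26
Step 8: prey: 21+6-10=17; pred: 26+5-10=21

Answer: 17 21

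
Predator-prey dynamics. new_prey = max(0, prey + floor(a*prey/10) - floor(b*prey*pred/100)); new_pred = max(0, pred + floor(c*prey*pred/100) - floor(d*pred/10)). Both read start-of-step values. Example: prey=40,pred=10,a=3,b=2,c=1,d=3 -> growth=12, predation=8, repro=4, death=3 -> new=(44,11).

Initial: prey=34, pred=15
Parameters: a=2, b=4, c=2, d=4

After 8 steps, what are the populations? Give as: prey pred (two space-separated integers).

Answer: 2 2

Derivation:
Step 1: prey: 34+6-20=20; pred: 15+10-6=19
Step 2: prey: 20+4-15=9; pred: 19+7-7=19
Step 3: prey: 9+1-6=4; pred: 19+3-7=15
Step 4: prey: 4+0-2=2; pred: 15+1-6=10
Step 5: prey: 2+0-0=2; pred: 10+0-4=6
Step 6: prey: 2+0-0=2; pred: 6+0-2=4
Step 7: prey: 2+0-0=2; pred: 4+0-1=3
Step 8: prey: 2+0-0=2; pred: 3+0-1=2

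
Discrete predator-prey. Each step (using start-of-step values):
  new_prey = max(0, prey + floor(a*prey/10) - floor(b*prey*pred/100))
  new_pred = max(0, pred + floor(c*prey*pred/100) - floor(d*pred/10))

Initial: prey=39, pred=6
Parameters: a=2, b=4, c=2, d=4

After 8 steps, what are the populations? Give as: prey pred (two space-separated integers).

Step 1: prey: 39+7-9=37; pred: 6+4-2=8
Step 2: prey: 37+7-11=33; pred: 8+5-3=10
Step 3: prey: 33+6-13=26; pred: 10+6-4=12
Step 4: prey: 26+5-12=19; pred: 12+6-4=14
Step 5: prey: 19+3-10=12; pred: 14+5-5=14
Step 6: prey: 12+2-6=8; pred: 14+3-5=12
Step 7: prey: 8+1-3=6; pred: 12+1-4=9
Step 8: prey: 6+1-2=5; pred: 9+1-3=7

Answer: 5 7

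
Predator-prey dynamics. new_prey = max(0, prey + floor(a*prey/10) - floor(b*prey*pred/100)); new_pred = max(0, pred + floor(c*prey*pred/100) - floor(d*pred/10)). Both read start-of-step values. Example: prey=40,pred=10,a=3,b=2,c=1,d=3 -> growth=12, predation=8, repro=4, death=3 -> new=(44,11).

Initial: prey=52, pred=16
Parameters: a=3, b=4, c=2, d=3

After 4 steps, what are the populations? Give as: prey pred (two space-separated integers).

Step 1: prey: 52+15-33=34; pred: 16+16-4=28
Step 2: prey: 34+10-38=6; pred: 28+19-8=39
Step 3: prey: 6+1-9=0; pred: 39+4-11=32
Step 4: prey: 0+0-0=0; pred: 32+0-9=23

Answer: 0 23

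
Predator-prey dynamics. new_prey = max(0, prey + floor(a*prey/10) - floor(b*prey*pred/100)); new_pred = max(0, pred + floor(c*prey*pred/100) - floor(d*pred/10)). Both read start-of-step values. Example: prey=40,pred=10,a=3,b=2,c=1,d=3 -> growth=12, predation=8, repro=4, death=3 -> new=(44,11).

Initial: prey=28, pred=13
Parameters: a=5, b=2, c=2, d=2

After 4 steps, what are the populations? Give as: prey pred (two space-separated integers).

Step 1: prey: 28+14-7=35; pred: 13+7-2=18
Step 2: prey: 35+17-12=40; pred: 18+12-3=27
Step 3: prey: 40+20-21=39; pred: 27+21-5=43
Step 4: prey: 39+19-33=25; pred: 43+33-8=68

Answer: 25 68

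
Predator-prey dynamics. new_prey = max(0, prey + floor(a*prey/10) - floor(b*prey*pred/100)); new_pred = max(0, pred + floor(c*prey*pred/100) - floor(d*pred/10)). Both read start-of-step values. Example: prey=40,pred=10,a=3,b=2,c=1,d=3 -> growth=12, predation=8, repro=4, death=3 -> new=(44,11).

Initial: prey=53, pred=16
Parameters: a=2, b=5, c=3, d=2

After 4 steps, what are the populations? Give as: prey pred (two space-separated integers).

Answer: 0 36

Derivation:
Step 1: prey: 53+10-42=21; pred: 16+25-3=38
Step 2: prey: 21+4-39=0; pred: 38+23-7=54
Step 3: prey: 0+0-0=0; pred: 54+0-10=44
Step 4: prey: 0+0-0=0; pred: 44+0-8=36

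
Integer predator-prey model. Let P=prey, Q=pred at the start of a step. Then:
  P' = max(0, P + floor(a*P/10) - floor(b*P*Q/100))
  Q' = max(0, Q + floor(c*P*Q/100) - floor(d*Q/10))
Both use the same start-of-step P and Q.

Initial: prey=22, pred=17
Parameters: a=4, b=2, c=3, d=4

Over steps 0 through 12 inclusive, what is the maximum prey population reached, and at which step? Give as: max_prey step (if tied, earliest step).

Answer: 23 1

Derivation:
Step 1: prey: 22+8-7=23; pred: 17+11-6=22
Step 2: prey: 23+9-10=22; pred: 22+15-8=29
Step 3: prey: 22+8-12=18; pred: 29+19-11=37
Step 4: prey: 18+7-13=12; pred: 37+19-14=42
Step 5: prey: 12+4-10=6; pred: 42+15-16=41
Step 6: prey: 6+2-4=4; pred: 41+7-16=32
Step 7: prey: 4+1-2=3; pred: 32+3-12=23
Step 8: prey: 3+1-1=3; pred: 23+2-9=16
Step 9: prey: 3+1-0=4; pred: 16+1-6=11
Step 10: prey: 4+1-0=5; pred: 11+1-4=8
Step 11: prey: 5+2-0=7; pred: 8+1-3=6
Step 12: prey: 7+2-0=9; pred: 6+1-2=5
Max prey = 23 at step 1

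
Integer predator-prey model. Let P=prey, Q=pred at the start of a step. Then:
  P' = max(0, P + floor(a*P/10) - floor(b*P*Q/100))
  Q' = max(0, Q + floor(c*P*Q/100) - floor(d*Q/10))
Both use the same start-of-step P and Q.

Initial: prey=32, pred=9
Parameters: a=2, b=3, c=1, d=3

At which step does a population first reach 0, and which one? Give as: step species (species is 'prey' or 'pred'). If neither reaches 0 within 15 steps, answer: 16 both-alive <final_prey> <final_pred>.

Answer: 16 both-alive 23 6

Derivation:
Step 1: prey: 32+6-8=30; pred: 9+2-2=9
Step 2: prey: 30+6-8=28; pred: 9+2-2=9
Step 3: prey: 28+5-7=26; pred: 9+2-2=9
Step 4: prey: 26+5-7=24; pred: 9+2-2=9
Step 5: prey: 24+4-6=22; pred: 9+2-2=9
Step 6: prey: 22+4-5=21; pred: 9+1-2=8
Step 7: prey: 21+4-5=20; pred: 8+1-2=7
Step 8: prey: 20+4-4=20; pred: 7+1-2=6
Step 9: prey: 20+4-3=21; pred: 6+1-1=6
Step 10: prey: 21+4-3=22; pred: 6+1-1=6
Step 11: prey: 22+4-3=23; pred: 6+1-1=6
Step 12: prey: 23+4-4=23; pred: 6+1-1=6
Steps 13-15: state stable at prey=23, pred=6 (no change)
No extinction within 15 steps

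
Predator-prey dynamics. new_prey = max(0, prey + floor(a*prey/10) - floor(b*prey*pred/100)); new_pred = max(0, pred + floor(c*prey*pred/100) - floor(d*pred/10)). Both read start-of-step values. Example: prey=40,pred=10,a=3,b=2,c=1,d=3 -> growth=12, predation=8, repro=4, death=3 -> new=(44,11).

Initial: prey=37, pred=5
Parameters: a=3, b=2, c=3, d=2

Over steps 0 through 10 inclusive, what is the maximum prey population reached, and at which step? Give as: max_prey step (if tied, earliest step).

Answer: 50 2

Derivation:
Step 1: prey: 37+11-3=45; pred: 5+5-1=9
Step 2: prey: 45+13-8=50; pred: 9+12-1=20
Step 3: prey: 50+15-20=45; pred: 20+30-4=46
Step 4: prey: 45+13-41=17; pred: 46+62-9=99
Step 5: prey: 17+5-33=0; pred: 99+50-19=130
Step 6: prey: 0+0-0=0; pred: 130+0-26=104
Step 7: prey: 0+0-0=0; pred: 104+0-20=84
Step 8: prey: 0+0-0=0; pred: 84+0-16=68
Step 9: prey: 0+0-0=0; pred: 68+0-13=55
Step 10: prey: 0+0-0=0; pred: 55+0-11=44
Max prey = 50 at step 2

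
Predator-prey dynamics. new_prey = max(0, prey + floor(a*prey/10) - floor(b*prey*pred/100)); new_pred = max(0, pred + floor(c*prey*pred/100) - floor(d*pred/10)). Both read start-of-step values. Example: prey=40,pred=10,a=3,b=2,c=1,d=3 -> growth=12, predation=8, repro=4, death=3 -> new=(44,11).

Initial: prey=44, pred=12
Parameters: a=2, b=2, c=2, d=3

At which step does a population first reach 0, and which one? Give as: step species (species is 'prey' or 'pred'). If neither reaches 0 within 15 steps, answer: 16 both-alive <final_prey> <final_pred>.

Answer: 16 both-alive 1 3

Derivation:
Step 1: prey: 44+8-10=42; pred: 12+10-3=19
Step 2: prey: 42+8-15=35; pred: 19+15-5=29
Step 3: prey: 35+7-20=22; pred: 29+20-8=41
Step 4: prey: 22+4-18=8; pred: 41+18-12=47
Step 5: prey: 8+1-7=2; pred: 47+7-14=40
Step 6: prey: 2+0-1=1; pred: 40+1-12=29
Step 7: prey: 1+0-0=1; pred: 29+0-8=21
Step 8: prey: 1+0-0=1; pred: 21+0-6=15
Step 9: prey: 1+0-0=1; pred: 15+0-4=11
Step 10: prey: 1+0-0=1; pred: 11+0-3=8
Step 11: prey: 1+0-0=1; pred: 8+0-2=6
Step 12: prey: 1+0-0=1; pred: 6+0-1=5
Step 13: prey: 1+0-0=1; pred: 5+0-1=4
Step 14: prey: 1+0-0=1; pred: 4+0-1=3
Step 15: prey: 1+0-0=1; pred: 3+0-0=3
No extinction within 15 steps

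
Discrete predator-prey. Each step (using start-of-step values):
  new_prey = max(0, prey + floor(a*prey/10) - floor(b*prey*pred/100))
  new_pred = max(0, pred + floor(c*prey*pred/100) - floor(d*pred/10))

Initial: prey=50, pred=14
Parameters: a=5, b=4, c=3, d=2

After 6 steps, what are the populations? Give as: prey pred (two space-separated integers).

Step 1: prey: 50+25-28=47; pred: 14+21-2=33
Step 2: prey: 47+23-62=8; pred: 33+46-6=73
Step 3: prey: 8+4-23=0; pred: 73+17-14=76
Step 4: prey: 0+0-0=0; pred: 76+0-15=61
Step 5: prey: 0+0-0=0; pred: 61+0-12=49
Step 6: prey: 0+0-0=0; pred: 49+0-9=40

Answer: 0 40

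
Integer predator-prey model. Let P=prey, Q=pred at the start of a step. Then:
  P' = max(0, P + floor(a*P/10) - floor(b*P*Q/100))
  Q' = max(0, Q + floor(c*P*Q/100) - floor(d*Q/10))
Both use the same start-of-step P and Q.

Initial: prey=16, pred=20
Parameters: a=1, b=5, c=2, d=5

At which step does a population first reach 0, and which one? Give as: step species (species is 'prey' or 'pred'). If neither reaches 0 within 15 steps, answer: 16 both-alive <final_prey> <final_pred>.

Step 1: prey: 16+1-16=1; pred: 20+6-10=16
Step 2: prey: 1+0-0=1; pred: 16+0-8=8
Step 3: prey: 1+0-0=1; pred: 8+0-4=4
Step 4: prey: 1+0-0=1; pred: 4+0-2=2
Step 5: prey: 1+0-0=1; pred: 2+0-1=1
Step 6: prey: 1+0-0=1; pred: 1+0-0=1
Steps 7-15: state stable at prey=1, pred=1 (no change)
No extinction within 15 steps

Answer: 16 both-alive 1 1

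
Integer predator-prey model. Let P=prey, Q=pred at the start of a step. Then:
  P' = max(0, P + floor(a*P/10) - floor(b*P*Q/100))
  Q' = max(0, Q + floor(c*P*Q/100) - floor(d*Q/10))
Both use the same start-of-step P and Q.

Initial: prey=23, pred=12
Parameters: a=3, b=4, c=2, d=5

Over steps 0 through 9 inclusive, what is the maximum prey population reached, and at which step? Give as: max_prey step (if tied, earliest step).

Step 1: prey: 23+6-11=18; pred: 12+5-6=11
Step 2: prey: 18+5-7=16; pred: 11+3-5=9
Step 3: prey: 16+4-5=15; pred: 9+2-4=7
Step 4: prey: 15+4-4=15; pred: 7+2-3=6
Step 5: prey: 15+4-3=16; pred: 6+1-3=4
Step 6: prey: 16+4-2=18; pred: 4+1-2=3
Step 7: prey: 18+5-2=21; pred: 3+1-1=3
Step 8: prey: 21+6-2=25; pred: 3+1-1=3
Step 9: prey: 25+7-3=29; pred: 3+1-1=3
Max prey = 29 at step 9

Answer: 29 9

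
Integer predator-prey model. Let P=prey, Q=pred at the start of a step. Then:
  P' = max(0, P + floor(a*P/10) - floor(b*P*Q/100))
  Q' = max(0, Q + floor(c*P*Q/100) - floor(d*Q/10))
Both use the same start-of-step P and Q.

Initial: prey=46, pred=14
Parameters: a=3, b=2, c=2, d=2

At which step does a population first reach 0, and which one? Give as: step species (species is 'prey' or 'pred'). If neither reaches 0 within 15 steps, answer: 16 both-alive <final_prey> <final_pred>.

Answer: 4 prey

Derivation:
Step 1: prey: 46+13-12=47; pred: 14+12-2=24
Step 2: prey: 47+14-22=39; pred: 24+22-4=42
Step 3: prey: 39+11-32=18; pred: 42+32-8=66
Step 4: prey: 18+5-23=0; pred: 66+23-13=76
First extinction: prey at step 4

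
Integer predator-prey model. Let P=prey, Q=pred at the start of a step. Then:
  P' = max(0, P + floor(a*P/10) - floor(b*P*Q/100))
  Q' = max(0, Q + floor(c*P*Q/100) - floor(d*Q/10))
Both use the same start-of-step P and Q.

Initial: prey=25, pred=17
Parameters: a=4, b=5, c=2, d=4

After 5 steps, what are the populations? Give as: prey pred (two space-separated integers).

Answer: 3 5

Derivation:
Step 1: prey: 25+10-21=14; pred: 17+8-6=19
Step 2: prey: 14+5-13=6; pred: 19+5-7=17
Step 3: prey: 6+2-5=3; pred: 17+2-6=13
Step 4: prey: 3+1-1=3; pred: 13+0-5=8
Step 5: prey: 3+1-1=3; pred: 8+0-3=5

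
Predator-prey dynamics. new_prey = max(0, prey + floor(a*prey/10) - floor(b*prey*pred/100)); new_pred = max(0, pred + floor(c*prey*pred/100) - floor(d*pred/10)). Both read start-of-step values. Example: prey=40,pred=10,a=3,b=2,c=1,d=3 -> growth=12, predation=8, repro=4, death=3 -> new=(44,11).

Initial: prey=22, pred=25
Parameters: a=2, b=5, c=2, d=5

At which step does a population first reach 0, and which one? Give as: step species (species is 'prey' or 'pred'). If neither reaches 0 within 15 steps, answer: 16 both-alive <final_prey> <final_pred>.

Answer: 1 prey

Derivation:
Step 1: prey: 22+4-27=0; pred: 25+11-12=24
First extinction: prey at step 1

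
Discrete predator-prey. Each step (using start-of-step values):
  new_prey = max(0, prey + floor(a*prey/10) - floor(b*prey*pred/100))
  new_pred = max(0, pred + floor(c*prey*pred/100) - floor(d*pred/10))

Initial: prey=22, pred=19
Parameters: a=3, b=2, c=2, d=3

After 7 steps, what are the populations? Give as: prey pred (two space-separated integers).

Step 1: prey: 22+6-8=20; pred: 19+8-5=22
Step 2: prey: 20+6-8=18; pred: 22+8-6=24
Step 3: prey: 18+5-8=15; pred: 24+8-7=25
Step 4: prey: 15+4-7=12; pred: 25+7-7=25
Step 5: prey: 12+3-6=9; pred: 25+6-7=24
Step 6: prey: 9+2-4=7; pred: 24+4-7=21
Step 7: prey: 7+2-2=7; pred: 21+2-6=17

Answer: 7 17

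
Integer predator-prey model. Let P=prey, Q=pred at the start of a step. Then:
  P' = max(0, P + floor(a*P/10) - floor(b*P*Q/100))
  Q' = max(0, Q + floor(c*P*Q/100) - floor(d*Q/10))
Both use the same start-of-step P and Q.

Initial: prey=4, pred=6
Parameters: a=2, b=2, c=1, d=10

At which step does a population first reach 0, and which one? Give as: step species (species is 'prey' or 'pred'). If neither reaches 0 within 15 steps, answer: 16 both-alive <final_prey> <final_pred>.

Answer: 1 pred

Derivation:
Step 1: prey: 4+0-0=4; pred: 6+0-6=0
First extinction: pred at step 1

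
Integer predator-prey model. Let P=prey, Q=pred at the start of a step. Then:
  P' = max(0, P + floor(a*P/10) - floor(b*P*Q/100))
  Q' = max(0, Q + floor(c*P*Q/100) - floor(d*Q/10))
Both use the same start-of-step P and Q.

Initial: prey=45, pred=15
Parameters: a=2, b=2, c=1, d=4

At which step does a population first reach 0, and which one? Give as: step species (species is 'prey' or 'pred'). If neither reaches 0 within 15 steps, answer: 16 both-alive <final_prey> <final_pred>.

Step 1: prey: 45+9-13=41; pred: 15+6-6=15
Step 2: prey: 41+8-12=37; pred: 15+6-6=15
Step 3: prey: 37+7-11=33; pred: 15+5-6=14
Step 4: prey: 33+6-9=30; pred: 14+4-5=13
Step 5: prey: 30+6-7=29; pred: 13+3-5=11
Step 6: prey: 29+5-6=28; pred: 11+3-4=10
Step 7: prey: 28+5-5=28; pred: 10+2-4=8
Step 8: prey: 28+5-4=29; pred: 8+2-3=7
Step 9: prey: 29+5-4=30; pred: 7+2-2=7
Step 10: prey: 30+6-4=32; pred: 7+2-2=7
Step 11: prey: 32+6-4=34; pred: 7+2-2=7
Step 12: prey: 34+6-4=36; pred: 7+2-2=7
Step 13: prey: 36+7-5=38; pred: 7+2-2=7
Step 14: prey: 38+7-5=40; pred: 7+2-2=7
Step 15: prey: 40+8-5=43; pred: 7+2-2=7
No extinction within 15 steps

Answer: 16 both-alive 43 7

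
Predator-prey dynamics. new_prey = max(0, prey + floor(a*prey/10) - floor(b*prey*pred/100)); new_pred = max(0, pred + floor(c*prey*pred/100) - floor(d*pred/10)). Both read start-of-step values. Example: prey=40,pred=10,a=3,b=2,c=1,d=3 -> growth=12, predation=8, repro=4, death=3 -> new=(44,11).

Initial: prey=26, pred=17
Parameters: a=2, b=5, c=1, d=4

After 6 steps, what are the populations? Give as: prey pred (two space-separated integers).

Answer: 2 2

Derivation:
Step 1: prey: 26+5-22=9; pred: 17+4-6=15
Step 2: prey: 9+1-6=4; pred: 15+1-6=10
Step 3: prey: 4+0-2=2; pred: 10+0-4=6
Step 4: prey: 2+0-0=2; pred: 6+0-2=4
Step 5: prey: 2+0-0=2; pred: 4+0-1=3
Step 6: prey: 2+0-0=2; pred: 3+0-1=2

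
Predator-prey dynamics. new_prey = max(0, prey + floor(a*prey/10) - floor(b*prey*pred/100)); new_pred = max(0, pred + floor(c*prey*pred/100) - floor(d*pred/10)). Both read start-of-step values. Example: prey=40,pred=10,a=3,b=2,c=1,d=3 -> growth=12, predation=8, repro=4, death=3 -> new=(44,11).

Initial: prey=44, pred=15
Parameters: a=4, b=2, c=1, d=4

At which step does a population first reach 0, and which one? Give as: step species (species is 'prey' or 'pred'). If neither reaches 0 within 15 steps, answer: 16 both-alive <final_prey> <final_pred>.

Answer: 16 both-alive 27 6

Derivation:
Step 1: prey: 44+17-13=48; pred: 15+6-6=15
Step 2: prey: 48+19-14=53; pred: 15+7-6=16
Step 3: prey: 53+21-16=58; pred: 16+8-6=18
Step 4: prey: 58+23-20=61; pred: 18+10-7=21
Step 5: prey: 61+24-25=60; pred: 21+12-8=25
Step 6: prey: 60+24-30=54; pred: 25+15-10=30
Step 7: prey: 54+21-32=43; pred: 30+16-12=34
Step 8: prey: 43+17-29=31; pred: 34+14-13=35
Step 9: prey: 31+12-21=22; pred: 35+10-14=31
Step 10: prey: 22+8-13=17; pred: 31+6-12=25
Step 11: prey: 17+6-8=15; pred: 25+4-10=19
Step 12: prey: 15+6-5=16; pred: 19+2-7=14
Step 13: prey: 16+6-4=18; pred: 14+2-5=11
Step 14: prey: 18+7-3=22; pred: 11+1-4=8
Step 15: prey: 22+8-3=27; pred: 8+1-3=6
No extinction within 15 steps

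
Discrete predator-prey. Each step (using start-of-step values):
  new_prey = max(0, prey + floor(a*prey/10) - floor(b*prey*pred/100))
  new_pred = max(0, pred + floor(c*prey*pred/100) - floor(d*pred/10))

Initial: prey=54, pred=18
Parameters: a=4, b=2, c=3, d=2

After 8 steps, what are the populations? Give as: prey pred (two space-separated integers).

Answer: 0 61

Derivation:
Step 1: prey: 54+21-19=56; pred: 18+29-3=44
Step 2: prey: 56+22-49=29; pred: 44+73-8=109
Step 3: prey: 29+11-63=0; pred: 109+94-21=182
Step 4: prey: 0+0-0=0; pred: 182+0-36=146
Step 5: prey: 0+0-0=0; pred: 146+0-29=117
Step 6: prey: 0+0-0=0; pred: 117+0-23=94
Step 7: prey: 0+0-0=0; pred: 94+0-18=76
Step 8: prey: 0+0-0=0; pred: 76+0-15=61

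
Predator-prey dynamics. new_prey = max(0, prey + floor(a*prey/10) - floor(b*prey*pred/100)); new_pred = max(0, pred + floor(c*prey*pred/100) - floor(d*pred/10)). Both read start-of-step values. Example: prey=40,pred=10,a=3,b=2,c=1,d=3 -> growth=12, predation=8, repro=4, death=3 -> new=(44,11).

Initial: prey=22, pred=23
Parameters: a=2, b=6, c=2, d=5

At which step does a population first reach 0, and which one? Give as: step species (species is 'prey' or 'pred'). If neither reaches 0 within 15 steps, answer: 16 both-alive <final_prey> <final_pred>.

Step 1: prey: 22+4-30=0; pred: 23+10-11=22
First extinction: prey at step 1

Answer: 1 prey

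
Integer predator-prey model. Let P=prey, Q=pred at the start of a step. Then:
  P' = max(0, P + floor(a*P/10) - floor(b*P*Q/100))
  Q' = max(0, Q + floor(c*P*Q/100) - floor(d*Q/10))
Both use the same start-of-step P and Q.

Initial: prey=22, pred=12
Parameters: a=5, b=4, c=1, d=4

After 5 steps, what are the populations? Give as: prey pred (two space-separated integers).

Answer: 43 7

Derivation:
Step 1: prey: 22+11-10=23; pred: 12+2-4=10
Step 2: prey: 23+11-9=25; pred: 10+2-4=8
Step 3: prey: 25+12-8=29; pred: 8+2-3=7
Step 4: prey: 29+14-8=35; pred: 7+2-2=7
Step 5: prey: 35+17-9=43; pred: 7+2-2=7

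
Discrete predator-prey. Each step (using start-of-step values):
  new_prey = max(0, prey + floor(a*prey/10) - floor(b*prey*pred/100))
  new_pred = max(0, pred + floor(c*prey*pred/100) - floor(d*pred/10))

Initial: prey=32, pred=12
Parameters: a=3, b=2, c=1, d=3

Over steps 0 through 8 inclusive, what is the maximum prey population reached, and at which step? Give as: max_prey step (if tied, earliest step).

Answer: 38 4

Derivation:
Step 1: prey: 32+9-7=34; pred: 12+3-3=12
Step 2: prey: 34+10-8=36; pred: 12+4-3=13
Step 3: prey: 36+10-9=37; pred: 13+4-3=14
Step 4: prey: 37+11-10=38; pred: 14+5-4=15
Step 5: prey: 38+11-11=38; pred: 15+5-4=16
Step 6: prey: 38+11-12=37; pred: 16+6-4=18
Step 7: prey: 37+11-13=35; pred: 18+6-5=19
Step 8: prey: 35+10-13=32; pred: 19+6-5=20
Max prey = 38 at step 4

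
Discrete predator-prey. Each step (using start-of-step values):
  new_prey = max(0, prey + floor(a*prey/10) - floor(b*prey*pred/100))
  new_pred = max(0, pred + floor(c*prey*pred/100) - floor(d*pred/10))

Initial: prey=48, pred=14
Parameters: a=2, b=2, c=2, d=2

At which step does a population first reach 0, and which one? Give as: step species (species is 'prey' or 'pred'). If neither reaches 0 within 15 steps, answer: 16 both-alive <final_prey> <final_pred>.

Answer: 5 prey

Derivation:
Step 1: prey: 48+9-13=44; pred: 14+13-2=25
Step 2: prey: 44+8-22=30; pred: 25+22-5=42
Step 3: prey: 30+6-25=11; pred: 42+25-8=59
Step 4: prey: 11+2-12=1; pred: 59+12-11=60
Step 5: prey: 1+0-1=0; pred: 60+1-12=49
First extinction: prey at step 5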